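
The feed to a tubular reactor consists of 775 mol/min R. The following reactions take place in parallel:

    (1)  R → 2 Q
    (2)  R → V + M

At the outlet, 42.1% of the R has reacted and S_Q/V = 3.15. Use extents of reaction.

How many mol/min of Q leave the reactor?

Conversion of R: R consumed = 0.421 × 775 = 326.3 mol/min = 1ξ₁ + 1ξ₂.
Selectivity: 2ξ₁ / (1ξ₂) = 3.15 → ξ₁ = 1.575 ξ₂.
Substitute: (1·1.575 + 1) ξ₂ = 326.3 → ξ₂ = 126.7 mol/min, ξ₁ = 199.6 mol/min.
Outlet amounts (n = n₀ + Σ ν·ξ):
  R: 775 − 1(199.6) − 1(126.7) = 448.7
  Q: 0 + 2(199.6) = 399.1
  V: 0 + 1(126.7) = 126.7
  M: 0 + 1(126.7) = 126.7

399 mol/min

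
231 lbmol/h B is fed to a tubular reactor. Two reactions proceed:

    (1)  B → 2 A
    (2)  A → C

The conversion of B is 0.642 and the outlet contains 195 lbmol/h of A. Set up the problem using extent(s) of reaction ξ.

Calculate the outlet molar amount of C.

Conversion of B: B consumed = 1ξ₁ = 0.642 × 231 → ξ₁ = 148.3 lbmol/h.
A balance: n_A = 0 + 2ξ₁ − 1ξ₂ = 195 → ξ₂ = (2·148.3 − 195)/1 = 101.6 lbmol/h.
Outlet amounts (n = n₀ + Σ ν·ξ):
  B: 231 − 1(148.3) = 82.7
  A: 0 + 2(148.3) − 1(101.6) = 195
  C: 0 + 1(101.6) = 101.6

102 lbmol/h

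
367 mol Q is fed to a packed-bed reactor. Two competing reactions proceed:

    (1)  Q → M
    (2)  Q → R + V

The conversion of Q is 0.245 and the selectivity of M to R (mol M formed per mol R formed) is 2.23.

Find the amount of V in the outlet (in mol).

Conversion of Q: Q consumed = 0.245 × 367 = 89.91 mol = 1ξ₁ + 1ξ₂.
Selectivity: 1ξ₁ / (1ξ₂) = 2.23 → ξ₁ = 2.23 ξ₂.
Substitute: (1·2.23 + 1) ξ₂ = 89.91 → ξ₂ = 27.84 mol, ξ₁ = 62.08 mol.
Outlet amounts (n = n₀ + Σ ν·ξ):
  Q: 367 − 1(62.08) − 1(27.84) = 277.1
  M: 0 + 1(62.08) = 62.08
  R: 0 + 1(27.84) = 27.84
  V: 0 + 1(27.84) = 27.84

27.8 mol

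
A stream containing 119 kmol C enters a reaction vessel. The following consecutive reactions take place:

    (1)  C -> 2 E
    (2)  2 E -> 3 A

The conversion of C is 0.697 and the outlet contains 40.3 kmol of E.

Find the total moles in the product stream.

Conversion of C: C consumed = 1ξ₁ = 0.697 × 119 → ξ₁ = 82.94 kmol.
E balance: n_E = 0 + 2ξ₁ − 2ξ₂ = 40.3 → ξ₂ = (2·82.94 − 40.3)/2 = 62.79 kmol.
Outlet amounts (n = n₀ + Σ ν·ξ):
  C: 119 − 1(82.94) = 36.06
  E: 0 + 2(82.94) − 2(62.79) = 40.3
  A: 0 + 3(62.79) = 188.4
Total out = 36.06 + 40.3 + 188.4 = 264.7 kmol.

265 kmol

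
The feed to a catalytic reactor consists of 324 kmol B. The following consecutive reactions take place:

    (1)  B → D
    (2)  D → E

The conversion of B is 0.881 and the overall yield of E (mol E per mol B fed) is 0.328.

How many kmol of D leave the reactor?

Conversion of B: B consumed = 1ξ₁ = 0.881 × 324 → ξ₁ = 285.4 kmol.
Yield of E: 1ξ₂ / 324 = 0.328 → ξ₂ = 106.3 kmol.
Outlet amounts (n = n₀ + Σ ν·ξ):
  B: 324 − 1(285.4) = 38.56
  D: 0 + 1(285.4) − 1(106.3) = 179.2
  E: 0 + 1(106.3) = 106.3

179 kmol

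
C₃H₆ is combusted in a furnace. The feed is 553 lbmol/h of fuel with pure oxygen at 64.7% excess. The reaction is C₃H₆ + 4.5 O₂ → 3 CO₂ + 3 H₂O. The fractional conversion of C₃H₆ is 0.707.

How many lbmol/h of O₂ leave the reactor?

Stoichiometric O₂ = 4.5 × 553 = 2488 lbmol/h; O₂ fed = 2488 × 1.647 = 4099 lbmol/h.
Fuel reacted = 0.707 × 553 → ξ = 391 lbmol/h.
Outlet (n = n₀ + ν ξ):
  C₃H₆: 553 − 1(391) = 162
  O₂: 4099 − 4.5(391) = 2339
  CO₂: 0 + 3(391) = 1173
  H₂O: 0 + 3(391) = 1173

2340 lbmol/h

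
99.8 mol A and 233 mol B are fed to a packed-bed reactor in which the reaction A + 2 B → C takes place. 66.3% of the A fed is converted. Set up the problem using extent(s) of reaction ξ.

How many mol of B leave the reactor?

101 mol

A reacted = 0.663 × 99.8 = 66.17 mol; ν_A = −1, so ξ = 66.17/1 = 66.17 mol.
Outlet amounts (n = n₀ + ν ξ):
  A: 99.8 − 1(66.17) = 33.63
  B: 233 − 2(66.17) = 100.7
  C: 0 + 1(66.17) = 66.17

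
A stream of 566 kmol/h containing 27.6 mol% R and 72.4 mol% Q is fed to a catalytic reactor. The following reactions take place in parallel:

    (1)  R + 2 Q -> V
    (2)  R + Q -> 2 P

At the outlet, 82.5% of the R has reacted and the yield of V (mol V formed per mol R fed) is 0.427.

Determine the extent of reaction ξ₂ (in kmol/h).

Yield of V: 1ξ₁ / 156.2 = 0.427 → ξ₁ = 66.7 kmol/h.
Conversion of R: 1ξ₁ + 1ξ₂ = 0.825 × 156.2 = 128.9 → ξ₂ = 62.17 kmol/h.
Outlet amounts (n = n₀ + Σ ν·ξ):
  R: 156.2 − 1(66.7) − 1(62.17) = 27.34
  Q: 409.8 − 2(66.7) − 1(62.17) = 214.2
  V: 0 + 1(66.7) = 66.7
  P: 0 + 2(62.17) = 124.3

ξ₂ = 62.2 kmol/h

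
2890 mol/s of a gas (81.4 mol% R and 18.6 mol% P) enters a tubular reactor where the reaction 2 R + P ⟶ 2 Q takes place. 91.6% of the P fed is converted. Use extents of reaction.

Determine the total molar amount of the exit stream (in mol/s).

2400 mol/s

P reacted = 0.916 × 537.5 = 492.4 mol/s; ν_P = −1, so ξ = 492.4/1 = 492.4 mol/s.
Outlet amounts (n = n₀ + ν ξ):
  R: 2352 − 2(492.4) = 1368
  P: 537.5 − 1(492.4) = 45.15
  Q: 0 + 2(492.4) = 984.8
Total out = 1368 + 45.15 + 984.8 = 2398 mol/s.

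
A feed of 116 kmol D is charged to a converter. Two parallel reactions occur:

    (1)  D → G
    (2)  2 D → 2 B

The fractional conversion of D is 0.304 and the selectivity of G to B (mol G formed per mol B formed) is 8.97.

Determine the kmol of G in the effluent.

Conversion of D: D consumed = 0.304 × 116 = 35.26 kmol = 1ξ₁ + 2ξ₂.
Selectivity: 1ξ₁ / (2ξ₂) = 8.97 → ξ₁ = 17.94 ξ₂.
Substitute: (1·17.94 + 2) ξ₂ = 35.26 → ξ₂ = 1.769 kmol, ξ₁ = 31.73 kmol.
Outlet amounts (n = n₀ + Σ ν·ξ):
  D: 116 − 1(31.73) − 2(1.769) = 80.74
  G: 0 + 1(31.73) = 31.73
  B: 0 + 2(1.769) = 3.537

31.7 kmol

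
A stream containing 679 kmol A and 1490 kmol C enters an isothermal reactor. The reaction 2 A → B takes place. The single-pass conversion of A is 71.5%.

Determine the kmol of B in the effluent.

A reacted = 0.715 × 679 = 485.5 kmol; ν_A = −2, so ξ = 485.5/2 = 242.7 kmol.
Outlet amounts (n = n₀ + ν ξ):
  A: 679 − 2(242.7) = 193.5
  B: 0 + 1(242.7) = 242.7
  C: 1490 (inert)

243 kmol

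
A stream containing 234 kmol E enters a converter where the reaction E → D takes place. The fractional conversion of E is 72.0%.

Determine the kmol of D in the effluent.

168 kmol

E reacted = 0.72 × 234 = 168.5 kmol; ν_E = −1, so ξ = 168.5/1 = 168.5 kmol.
Outlet amounts (n = n₀ + ν ξ):
  E: 234 − 1(168.5) = 65.52
  D: 0 + 1(168.5) = 168.5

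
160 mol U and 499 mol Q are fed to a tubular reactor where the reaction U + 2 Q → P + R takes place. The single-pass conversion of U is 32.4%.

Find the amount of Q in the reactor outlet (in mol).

395 mol

U reacted = 0.324 × 160 = 51.84 mol; ν_U = −1, so ξ = 51.84/1 = 51.84 mol.
Outlet amounts (n = n₀ + ν ξ):
  U: 160 − 1(51.84) = 108.2
  Q: 499 − 2(51.84) = 395.3
  P: 0 + 1(51.84) = 51.84
  R: 0 + 1(51.84) = 51.84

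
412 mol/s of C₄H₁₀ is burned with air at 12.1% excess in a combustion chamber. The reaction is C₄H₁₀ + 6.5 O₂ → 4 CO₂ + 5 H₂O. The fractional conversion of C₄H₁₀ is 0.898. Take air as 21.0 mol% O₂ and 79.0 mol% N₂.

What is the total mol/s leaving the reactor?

Stoichiometric O₂ = 6.5 × 412 = 2678 mol/s; O₂ fed = 2678 × 1.121 = 3002 mol/s.
N₂ fed = 3002 × 79/21 = 11290 mol/s.
Fuel reacted = 0.898 × 412 → ξ = 370 mol/s.
Outlet (n = n₀ + ν ξ):
  C₄H₁₀: 412 − 1(370) = 42.02
  O₂: 3002 − 6.5(370) = 597.2
  N₂: 11290 (inert)
  CO₂: 0 + 4(370) = 1480
  H₂O: 0 + 5(370) = 1850
Total out = 42.02 + 597.2 + 11290 + 1480 + 1850 = 15260 mol/s.

15300 mol/s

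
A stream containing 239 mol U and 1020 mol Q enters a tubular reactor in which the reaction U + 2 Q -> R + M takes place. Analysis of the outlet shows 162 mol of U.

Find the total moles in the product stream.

For U: n = n₀ − 1ξ → 162 = 239 − 1ξ, giving ξ = 77 mol.
Outlet amounts (n = n₀ + ν ξ):
  U: 239 − 1(77) = 162
  Q: 1020 − 2(77) = 866
  R: 0 + 1(77) = 77
  M: 0 + 1(77) = 77
Total out = 162 + 866 + 77 + 77 = 1182 mol.

1180 mol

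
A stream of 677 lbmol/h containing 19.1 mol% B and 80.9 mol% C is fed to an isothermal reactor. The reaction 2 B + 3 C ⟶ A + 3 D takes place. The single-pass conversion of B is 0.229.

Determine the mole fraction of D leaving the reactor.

B reacted = 0.229 × 129.3 = 29.61 lbmol/h; ν_B = −2, so ξ = 29.61/2 = 14.81 lbmol/h.
Outlet amounts (n = n₀ + ν ξ):
  B: 129.3 − 2(14.81) = 99.7
  C: 547.7 − 3(14.81) = 503.3
  A: 0 + 1(14.81) = 14.81
  D: 0 + 3(14.81) = 44.42
Total out = 662.2 lbmol/h; y_D = 44.42 / 662.2 = 0.06708.

0.0671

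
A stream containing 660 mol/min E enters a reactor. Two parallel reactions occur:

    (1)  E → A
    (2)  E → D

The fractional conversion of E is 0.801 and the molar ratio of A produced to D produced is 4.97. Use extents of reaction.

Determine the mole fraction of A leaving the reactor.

Conversion of E: E consumed = 0.801 × 660 = 528.7 mol/min = 1ξ₁ + 1ξ₂.
Selectivity: 1ξ₁ / (1ξ₂) = 4.97 → ξ₁ = 4.97 ξ₂.
Substitute: (1·4.97 + 1) ξ₂ = 528.7 → ξ₂ = 88.55 mol/min, ξ₁ = 440.1 mol/min.
Outlet amounts (n = n₀ + Σ ν·ξ):
  E: 660 − 1(440.1) − 1(88.55) = 131.3
  A: 0 + 1(440.1) = 440.1
  D: 0 + 1(88.55) = 88.55
Total out = 660 mol/min; y_A = 440.1 / 660 = 0.6668.

0.667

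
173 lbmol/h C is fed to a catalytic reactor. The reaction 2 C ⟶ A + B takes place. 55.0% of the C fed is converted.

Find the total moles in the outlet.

173 lbmol/h

C reacted = 0.55 × 173 = 95.15 lbmol/h; ν_C = −2, so ξ = 95.15/2 = 47.58 lbmol/h.
Outlet amounts (n = n₀ + ν ξ):
  C: 173 − 2(47.58) = 77.85
  A: 0 + 1(47.58) = 47.58
  B: 0 + 1(47.58) = 47.58
Total out = 77.85 + 47.58 + 47.58 = 173 lbmol/h.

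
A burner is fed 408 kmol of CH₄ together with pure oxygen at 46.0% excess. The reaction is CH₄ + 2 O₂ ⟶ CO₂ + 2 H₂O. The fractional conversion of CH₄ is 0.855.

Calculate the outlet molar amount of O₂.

494 kmol

Stoichiometric O₂ = 2 × 408 = 816 kmol; O₂ fed = 816 × 1.460 = 1191 kmol.
Fuel reacted = 0.855 × 408 → ξ = 348.8 kmol.
Outlet (n = n₀ + ν ξ):
  CH₄: 408 − 1(348.8) = 59.16
  O₂: 1191 − 2(348.8) = 493.7
  CO₂: 0 + 1(348.8) = 348.8
  H₂O: 0 + 2(348.8) = 697.7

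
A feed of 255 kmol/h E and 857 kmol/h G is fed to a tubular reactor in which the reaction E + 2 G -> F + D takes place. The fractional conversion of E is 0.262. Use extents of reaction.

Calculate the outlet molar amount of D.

E reacted = 0.262 × 255 = 66.81 kmol/h; ν_E = −1, so ξ = 66.81/1 = 66.81 kmol/h.
Outlet amounts (n = n₀ + ν ξ):
  E: 255 − 1(66.81) = 188.2
  G: 857 − 2(66.81) = 723.4
  F: 0 + 1(66.81) = 66.81
  D: 0 + 1(66.81) = 66.81

66.8 kmol/h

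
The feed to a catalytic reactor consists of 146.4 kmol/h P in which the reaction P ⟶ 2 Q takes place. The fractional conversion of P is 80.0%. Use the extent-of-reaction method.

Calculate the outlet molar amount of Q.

P reacted = 0.8 × 146.4 = 117.1 kmol/h; ν_P = −1, so ξ = 117.1/1 = 117.1 kmol/h.
Outlet amounts (n = n₀ + ν ξ):
  P: 146.4 − 1(117.1) = 29.28
  Q: 0 + 2(117.1) = 234.2

234 kmol/h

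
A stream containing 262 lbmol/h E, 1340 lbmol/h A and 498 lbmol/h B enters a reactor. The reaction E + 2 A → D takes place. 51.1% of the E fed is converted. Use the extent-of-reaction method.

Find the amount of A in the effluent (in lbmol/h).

1070 lbmol/h

E reacted = 0.511 × 262 = 133.9 lbmol/h; ν_E = −1, so ξ = 133.9/1 = 133.9 lbmol/h.
Outlet amounts (n = n₀ + ν ξ):
  E: 262 − 1(133.9) = 128.1
  A: 1340 − 2(133.9) = 1072
  D: 0 + 1(133.9) = 133.9
  B: 498 (inert)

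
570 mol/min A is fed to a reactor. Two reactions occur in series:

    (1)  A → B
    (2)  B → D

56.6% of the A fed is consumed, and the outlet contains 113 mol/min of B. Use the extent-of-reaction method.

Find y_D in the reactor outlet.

0.368

Conversion of A: A consumed = 1ξ₁ = 0.566 × 570 → ξ₁ = 322.6 mol/min.
B balance: n_B = 0 + 1ξ₁ − 1ξ₂ = 113 → ξ₂ = (1·322.6 − 113)/1 = 209.6 mol/min.
Outlet amounts (n = n₀ + Σ ν·ξ):
  A: 570 − 1(322.6) = 247.4
  B: 0 + 1(322.6) − 1(209.6) = 113
  D: 0 + 1(209.6) = 209.6
Total out = 570 mol/min; y_D = 209.6 / 570 = 0.3678.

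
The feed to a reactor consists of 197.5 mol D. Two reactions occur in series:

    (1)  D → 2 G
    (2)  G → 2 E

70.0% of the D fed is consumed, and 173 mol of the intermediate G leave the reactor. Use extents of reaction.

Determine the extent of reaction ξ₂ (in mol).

ξ₂ = 104 mol

Conversion of D: D consumed = 1ξ₁ = 0.7 × 197.5 → ξ₁ = 138.2 mol.
G balance: n_G = 0 + 2ξ₁ − 1ξ₂ = 173 → ξ₂ = (2·138.2 − 173)/1 = 103.5 mol.
Outlet amounts (n = n₀ + Σ ν·ξ):
  D: 197.5 − 1(138.2) = 59.25
  G: 0 + 2(138.2) − 1(103.5) = 173
  E: 0 + 2(103.5) = 207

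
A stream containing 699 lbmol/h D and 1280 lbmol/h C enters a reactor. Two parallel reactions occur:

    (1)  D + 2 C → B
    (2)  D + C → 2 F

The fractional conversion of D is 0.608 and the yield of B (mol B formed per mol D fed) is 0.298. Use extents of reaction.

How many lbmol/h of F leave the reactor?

Yield of B: 1ξ₁ / 699 = 0.298 → ξ₁ = 208.3 lbmol/h.
Conversion of D: 1ξ₁ + 1ξ₂ = 0.608 × 699 = 425 → ξ₂ = 216.7 lbmol/h.
Outlet amounts (n = n₀ + Σ ν·ξ):
  D: 699 − 1(208.3) − 1(216.7) = 274
  C: 1280 − 2(208.3) − 1(216.7) = 646.7
  B: 0 + 1(208.3) = 208.3
  F: 0 + 2(216.7) = 433.4

433 lbmol/h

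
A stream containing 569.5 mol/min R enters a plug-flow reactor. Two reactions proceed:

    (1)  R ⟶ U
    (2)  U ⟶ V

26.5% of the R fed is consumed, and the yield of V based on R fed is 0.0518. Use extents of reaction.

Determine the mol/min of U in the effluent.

121 mol/min

Conversion of R: R consumed = 1ξ₁ = 0.265 × 569.5 → ξ₁ = 150.9 mol/min.
Yield of V: 1ξ₂ / 569.5 = 0.0518 → ξ₂ = 29.5 mol/min.
Outlet amounts (n = n₀ + Σ ν·ξ):
  R: 569.5 − 1(150.9) = 418.6
  U: 0 + 1(150.9) − 1(29.5) = 121.4
  V: 0 + 1(29.5) = 29.5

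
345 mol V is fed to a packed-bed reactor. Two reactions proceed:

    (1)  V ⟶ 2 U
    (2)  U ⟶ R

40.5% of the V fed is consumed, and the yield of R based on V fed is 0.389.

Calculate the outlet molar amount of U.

Conversion of V: V consumed = 1ξ₁ = 0.405 × 345 → ξ₁ = 139.7 mol.
Yield of R: 1ξ₂ / 345 = 0.389 → ξ₂ = 134.2 mol.
Outlet amounts (n = n₀ + Σ ν·ξ):
  V: 345 − 1(139.7) = 205.3
  U: 0 + 2(139.7) − 1(134.2) = 145.2
  R: 0 + 1(134.2) = 134.2

145 mol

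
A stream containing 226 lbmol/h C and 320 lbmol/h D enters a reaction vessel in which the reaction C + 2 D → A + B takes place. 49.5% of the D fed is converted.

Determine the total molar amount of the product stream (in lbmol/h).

467 lbmol/h

D reacted = 0.495 × 320 = 158.4 lbmol/h; ν_D = −2, so ξ = 158.4/2 = 79.2 lbmol/h.
Outlet amounts (n = n₀ + ν ξ):
  C: 226 − 1(79.2) = 146.8
  D: 320 − 2(79.2) = 161.6
  A: 0 + 1(79.2) = 79.2
  B: 0 + 1(79.2) = 79.2
Total out = 146.8 + 161.6 + 79.2 + 79.2 = 466.8 lbmol/h.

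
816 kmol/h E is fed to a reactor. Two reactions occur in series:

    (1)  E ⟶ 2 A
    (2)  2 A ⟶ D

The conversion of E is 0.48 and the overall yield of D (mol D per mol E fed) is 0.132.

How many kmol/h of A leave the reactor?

568 kmol/h

Conversion of E: E consumed = 1ξ₁ = 0.48 × 816 → ξ₁ = 391.7 kmol/h.
Yield of D: 1ξ₂ / 816 = 0.132 → ξ₂ = 107.7 kmol/h.
Outlet amounts (n = n₀ + Σ ν·ξ):
  E: 816 − 1(391.7) = 424.3
  A: 0 + 2(391.7) − 2(107.7) = 567.9
  D: 0 + 1(107.7) = 107.7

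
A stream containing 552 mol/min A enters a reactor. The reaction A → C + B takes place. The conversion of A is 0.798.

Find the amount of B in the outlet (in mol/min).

A reacted = 0.798 × 552 = 440.5 mol/min; ν_A = −1, so ξ = 440.5/1 = 440.5 mol/min.
Outlet amounts (n = n₀ + ν ξ):
  A: 552 − 1(440.5) = 111.5
  C: 0 + 1(440.5) = 440.5
  B: 0 + 1(440.5) = 440.5

440 mol/min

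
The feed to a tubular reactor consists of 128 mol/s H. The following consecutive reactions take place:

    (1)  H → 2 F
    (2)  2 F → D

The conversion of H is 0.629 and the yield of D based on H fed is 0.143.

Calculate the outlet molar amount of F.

Conversion of H: H consumed = 1ξ₁ = 0.629 × 128 → ξ₁ = 80.51 mol/s.
Yield of D: 1ξ₂ / 128 = 0.143 → ξ₂ = 18.3 mol/s.
Outlet amounts (n = n₀ + Σ ν·ξ):
  H: 128 − 1(80.51) = 47.49
  F: 0 + 2(80.51) − 2(18.3) = 124.4
  D: 0 + 1(18.3) = 18.3

124 mol/s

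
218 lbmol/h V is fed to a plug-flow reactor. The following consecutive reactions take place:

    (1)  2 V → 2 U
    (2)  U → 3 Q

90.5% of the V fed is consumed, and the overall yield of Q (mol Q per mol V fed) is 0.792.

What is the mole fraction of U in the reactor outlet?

0.42

Conversion of V: V consumed = 2ξ₁ = 0.905 × 218 → ξ₁ = 98.64 lbmol/h.
Yield of Q: 3ξ₂ / 218 = 0.792 → ξ₂ = 57.55 lbmol/h.
Outlet amounts (n = n₀ + Σ ν·ξ):
  V: 218 − 2(98.64) = 20.71
  U: 0 + 2(98.64) − 1(57.55) = 139.7
  Q: 0 + 3(57.55) = 172.7
Total out = 333.1 lbmol/h; y_U = 139.7 / 333.1 = 0.4195.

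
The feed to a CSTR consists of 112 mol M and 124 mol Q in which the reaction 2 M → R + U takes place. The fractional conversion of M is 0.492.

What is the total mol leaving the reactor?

M reacted = 0.492 × 112 = 55.1 mol; ν_M = −2, so ξ = 55.1/2 = 27.55 mol.
Outlet amounts (n = n₀ + ν ξ):
  M: 112 − 2(27.55) = 56.9
  R: 0 + 1(27.55) = 27.55
  U: 0 + 1(27.55) = 27.55
  Q: 124 (inert)
Total out = 56.9 + 27.55 + 27.55 + 124 = 236 mol.

236 mol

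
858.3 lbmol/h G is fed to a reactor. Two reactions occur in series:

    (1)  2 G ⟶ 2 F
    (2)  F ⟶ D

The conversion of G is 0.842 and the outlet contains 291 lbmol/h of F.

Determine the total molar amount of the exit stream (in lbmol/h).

Conversion of G: G consumed = 2ξ₁ = 0.842 × 858.3 → ξ₁ = 361.3 lbmol/h.
F balance: n_F = 0 + 2ξ₁ − 1ξ₂ = 291 → ξ₂ = (2·361.3 − 291)/1 = 431.7 lbmol/h.
Outlet amounts (n = n₀ + Σ ν·ξ):
  G: 858.3 − 2(361.3) = 135.6
  F: 0 + 2(361.3) − 1(431.7) = 291
  D: 0 + 1(431.7) = 431.7
Total out = 135.6 + 291 + 431.7 = 858.3 lbmol/h.

858 lbmol/h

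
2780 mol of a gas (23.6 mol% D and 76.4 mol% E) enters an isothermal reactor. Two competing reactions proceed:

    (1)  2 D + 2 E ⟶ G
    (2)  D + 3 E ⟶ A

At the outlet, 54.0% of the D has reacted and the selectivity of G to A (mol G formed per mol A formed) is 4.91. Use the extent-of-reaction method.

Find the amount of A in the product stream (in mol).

Conversion of D: D consumed = 0.54 × 656.1 = 354.3 mol = 2ξ₁ + 1ξ₂.
Selectivity: 1ξ₁ / (1ξ₂) = 4.91 → ξ₁ = 4.91 ξ₂.
Substitute: (2·4.91 + 1) ξ₂ = 354.3 → ξ₂ = 32.74 mol, ξ₁ = 160.8 mol.
Outlet amounts (n = n₀ + Σ ν·ξ):
  D: 656.1 − 2(160.8) − 1(32.74) = 301.8
  E: 2124 − 2(160.8) − 3(32.74) = 1704
  G: 0 + 1(160.8) = 160.8
  A: 0 + 1(32.74) = 32.74

32.7 mol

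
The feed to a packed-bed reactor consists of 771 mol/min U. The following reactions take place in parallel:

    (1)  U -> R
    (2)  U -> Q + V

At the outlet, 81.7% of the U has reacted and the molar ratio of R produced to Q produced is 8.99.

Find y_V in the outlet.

Conversion of U: U consumed = 0.817 × 771 = 629.9 mol/min = 1ξ₁ + 1ξ₂.
Selectivity: 1ξ₁ / (1ξ₂) = 8.99 → ξ₁ = 8.99 ξ₂.
Substitute: (1·8.99 + 1) ξ₂ = 629.9 → ξ₂ = 63.05 mol/min, ξ₁ = 566.9 mol/min.
Outlet amounts (n = n₀ + Σ ν·ξ):
  U: 771 − 1(566.9) − 1(63.05) = 141.1
  R: 0 + 1(566.9) = 566.9
  Q: 0 + 1(63.05) = 63.05
  V: 0 + 1(63.05) = 63.05
Total out = 834.1 mol/min; y_V = 63.05 / 834.1 = 0.0756.

0.0756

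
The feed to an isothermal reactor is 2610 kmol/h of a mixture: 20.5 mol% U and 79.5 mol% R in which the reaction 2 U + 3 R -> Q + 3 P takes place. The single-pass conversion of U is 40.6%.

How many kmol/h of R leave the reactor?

1750 kmol/h

U reacted = 0.406 × 535 = 217.2 kmol/h; ν_U = −2, so ξ = 217.2/2 = 108.6 kmol/h.
Outlet amounts (n = n₀ + ν ξ):
  U: 535 − 2(108.6) = 317.8
  R: 2075 − 3(108.6) = 1749
  Q: 0 + 1(108.6) = 108.6
  P: 0 + 3(108.6) = 325.8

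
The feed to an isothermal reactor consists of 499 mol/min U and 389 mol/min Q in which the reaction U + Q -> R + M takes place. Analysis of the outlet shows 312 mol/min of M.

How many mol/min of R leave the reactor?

For M: n = n₀ + 1ξ → 312 = 0 + 1ξ, giving ξ = 312 mol/min.
Outlet amounts (n = n₀ + ν ξ):
  U: 499 − 1(312) = 187
  Q: 389 − 1(312) = 77
  R: 0 + 1(312) = 312
  M: 0 + 1(312) = 312

312 mol/min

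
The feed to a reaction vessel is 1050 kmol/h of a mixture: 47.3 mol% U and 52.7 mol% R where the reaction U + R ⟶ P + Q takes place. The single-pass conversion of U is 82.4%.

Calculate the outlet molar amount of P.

409 kmol/h

U reacted = 0.824 × 496.6 = 409.2 kmol/h; ν_U = −1, so ξ = 409.2/1 = 409.2 kmol/h.
Outlet amounts (n = n₀ + ν ξ):
  U: 496.6 − 1(409.2) = 87.41
  R: 553.4 − 1(409.2) = 144.1
  P: 0 + 1(409.2) = 409.2
  Q: 0 + 1(409.2) = 409.2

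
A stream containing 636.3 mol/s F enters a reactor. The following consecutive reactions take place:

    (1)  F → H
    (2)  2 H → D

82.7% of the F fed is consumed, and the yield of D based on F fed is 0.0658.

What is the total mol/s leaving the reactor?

594 mol/s

Conversion of F: F consumed = 1ξ₁ = 0.827 × 636.3 → ξ₁ = 526.2 mol/s.
Yield of D: 1ξ₂ / 636.3 = 0.0658 → ξ₂ = 41.87 mol/s.
Outlet amounts (n = n₀ + Σ ν·ξ):
  F: 636.3 − 1(526.2) = 110.1
  H: 0 + 1(526.2) − 2(41.87) = 442.5
  D: 0 + 1(41.87) = 41.87
Total out = 110.1 + 442.5 + 41.87 = 594.4 mol/s.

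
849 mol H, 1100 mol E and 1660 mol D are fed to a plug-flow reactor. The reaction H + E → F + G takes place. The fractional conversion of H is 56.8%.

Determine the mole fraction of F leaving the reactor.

H reacted = 0.568 × 849 = 482.2 mol; ν_H = −1, so ξ = 482.2/1 = 482.2 mol.
Outlet amounts (n = n₀ + ν ξ):
  H: 849 − 1(482.2) = 366.8
  E: 1100 − 1(482.2) = 617.8
  F: 0 + 1(482.2) = 482.2
  G: 0 + 1(482.2) = 482.2
  D: 1660 (inert)
Total out = 3609 mol; y_F = 482.2 / 3609 = 0.1336.

0.134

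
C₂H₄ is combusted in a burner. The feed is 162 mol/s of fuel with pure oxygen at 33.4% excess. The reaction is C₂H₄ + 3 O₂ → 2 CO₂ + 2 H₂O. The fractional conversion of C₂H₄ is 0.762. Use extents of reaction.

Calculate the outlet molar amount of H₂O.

247 mol/s

Stoichiometric O₂ = 3 × 162 = 486 mol/s; O₂ fed = 486 × 1.334 = 648.3 mol/s.
Fuel reacted = 0.762 × 162 → ξ = 123.4 mol/s.
Outlet (n = n₀ + ν ξ):
  C₂H₄: 162 − 1(123.4) = 38.56
  O₂: 648.3 − 3(123.4) = 278
  CO₂: 0 + 2(123.4) = 246.9
  H₂O: 0 + 2(123.4) = 246.9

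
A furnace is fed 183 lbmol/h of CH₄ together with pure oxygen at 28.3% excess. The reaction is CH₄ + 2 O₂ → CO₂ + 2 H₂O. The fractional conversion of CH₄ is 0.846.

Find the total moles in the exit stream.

653 lbmol/h

Stoichiometric O₂ = 2 × 183 = 366 lbmol/h; O₂ fed = 366 × 1.283 = 469.6 lbmol/h.
Fuel reacted = 0.846 × 183 → ξ = 154.8 lbmol/h.
Outlet (n = n₀ + ν ξ):
  CH₄: 183 − 1(154.8) = 28.18
  O₂: 469.6 − 2(154.8) = 159.9
  CO₂: 0 + 1(154.8) = 154.8
  H₂O: 0 + 2(154.8) = 309.6
Total out = 28.18 + 159.9 + 154.8 + 309.6 = 652.6 lbmol/h.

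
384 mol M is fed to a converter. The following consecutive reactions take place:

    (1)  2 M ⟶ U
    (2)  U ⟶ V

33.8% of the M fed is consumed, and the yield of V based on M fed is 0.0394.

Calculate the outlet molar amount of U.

49.8 mol

Conversion of M: M consumed = 2ξ₁ = 0.338 × 384 → ξ₁ = 64.9 mol.
Yield of V: 1ξ₂ / 384 = 0.0394 → ξ₂ = 15.13 mol.
Outlet amounts (n = n₀ + Σ ν·ξ):
  M: 384 − 2(64.9) = 254.2
  U: 0 + 1(64.9) − 1(15.13) = 49.77
  V: 0 + 1(15.13) = 15.13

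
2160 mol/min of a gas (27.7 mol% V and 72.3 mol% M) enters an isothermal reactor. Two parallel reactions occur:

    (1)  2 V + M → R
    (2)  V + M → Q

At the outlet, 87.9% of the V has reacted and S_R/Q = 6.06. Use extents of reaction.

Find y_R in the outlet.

0.149

Conversion of V: V consumed = 0.879 × 598.3 = 525.9 mol/min = 2ξ₁ + 1ξ₂.
Selectivity: 1ξ₁ / (1ξ₂) = 6.06 → ξ₁ = 6.06 ξ₂.
Substitute: (2·6.06 + 1) ξ₂ = 525.9 → ξ₂ = 40.09 mol/min, ξ₁ = 242.9 mol/min.
Outlet amounts (n = n₀ + Σ ν·ξ):
  V: 598.3 − 2(242.9) − 1(40.09) = 72.4
  M: 1562 − 1(242.9) − 1(40.09) = 1279
  R: 0 + 1(242.9) = 242.9
  Q: 0 + 1(40.09) = 40.09
Total out = 1634 mol/min; y_R = 242.9 / 1634 = 0.1487.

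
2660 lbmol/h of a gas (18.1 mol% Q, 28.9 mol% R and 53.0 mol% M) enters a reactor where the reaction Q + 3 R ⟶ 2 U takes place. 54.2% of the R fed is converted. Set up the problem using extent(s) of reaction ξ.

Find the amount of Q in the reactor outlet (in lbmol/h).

343 lbmol/h

R reacted = 0.542 × 768.7 = 416.7 lbmol/h; ν_R = −3, so ξ = 416.7/3 = 138.9 lbmol/h.
Outlet amounts (n = n₀ + ν ξ):
  Q: 481.5 − 1(138.9) = 342.6
  R: 768.7 − 3(138.9) = 352.1
  U: 0 + 2(138.9) = 277.8
  M: 1410 (inert)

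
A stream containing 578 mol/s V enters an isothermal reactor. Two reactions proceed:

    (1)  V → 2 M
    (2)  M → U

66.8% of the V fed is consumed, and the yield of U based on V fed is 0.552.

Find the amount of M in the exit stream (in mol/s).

453 mol/s

Conversion of V: V consumed = 1ξ₁ = 0.668 × 578 → ξ₁ = 386.1 mol/s.
Yield of U: 1ξ₂ / 578 = 0.552 → ξ₂ = 319.1 mol/s.
Outlet amounts (n = n₀ + Σ ν·ξ):
  V: 578 − 1(386.1) = 191.9
  M: 0 + 2(386.1) − 1(319.1) = 453.2
  U: 0 + 1(319.1) = 319.1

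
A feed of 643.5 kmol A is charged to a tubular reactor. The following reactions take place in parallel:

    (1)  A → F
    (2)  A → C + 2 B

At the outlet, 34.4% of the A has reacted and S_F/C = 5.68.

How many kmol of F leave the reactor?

188 kmol

Conversion of A: A consumed = 0.344 × 643.5 = 221.4 kmol = 1ξ₁ + 1ξ₂.
Selectivity: 1ξ₁ / (1ξ₂) = 5.68 → ξ₁ = 5.68 ξ₂.
Substitute: (1·5.68 + 1) ξ₂ = 221.4 → ξ₂ = 33.14 kmol, ξ₁ = 188.2 kmol.
Outlet amounts (n = n₀ + Σ ν·ξ):
  A: 643.5 − 1(188.2) − 1(33.14) = 422.1
  F: 0 + 1(188.2) = 188.2
  C: 0 + 1(33.14) = 33.14
  B: 0 + 2(33.14) = 66.28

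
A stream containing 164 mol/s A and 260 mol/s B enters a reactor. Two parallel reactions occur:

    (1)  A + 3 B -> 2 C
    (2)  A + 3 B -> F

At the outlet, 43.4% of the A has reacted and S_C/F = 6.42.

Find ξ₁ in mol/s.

ξ₁ = 54.3 mol/s

Conversion of A: A consumed = 0.434 × 164 = 71.18 mol/s = 1ξ₁ + 1ξ₂.
Selectivity: 2ξ₁ / (1ξ₂) = 6.42 → ξ₁ = 3.21 ξ₂.
Substitute: (1·3.21 + 1) ξ₂ = 71.18 → ξ₂ = 16.91 mol/s, ξ₁ = 54.27 mol/s.
Outlet amounts (n = n₀ + Σ ν·ξ):
  A: 164 − 1(54.27) − 1(16.91) = 92.82
  B: 260 − 3(54.27) − 3(16.91) = 46.47
  C: 0 + 2(54.27) = 108.5
  F: 0 + 1(16.91) = 16.91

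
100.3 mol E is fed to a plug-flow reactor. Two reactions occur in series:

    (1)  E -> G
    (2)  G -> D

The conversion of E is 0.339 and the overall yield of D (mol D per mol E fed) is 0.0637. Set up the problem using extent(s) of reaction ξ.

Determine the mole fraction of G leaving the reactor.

Conversion of E: E consumed = 1ξ₁ = 0.339 × 100.3 → ξ₁ = 34 mol.
Yield of D: 1ξ₂ / 100.3 = 0.0637 → ξ₂ = 6.389 mol.
Outlet amounts (n = n₀ + Σ ν·ξ):
  E: 100.3 − 1(34) = 66.3
  G: 0 + 1(34) − 1(6.389) = 27.61
  D: 0 + 1(6.389) = 6.389
Total out = 100.3 mol; y_G = 27.61 / 100.3 = 0.2753.

0.275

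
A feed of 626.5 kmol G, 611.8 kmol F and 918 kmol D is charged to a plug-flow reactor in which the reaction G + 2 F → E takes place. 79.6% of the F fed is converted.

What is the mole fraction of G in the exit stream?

F reacted = 0.796 × 611.8 = 487 kmol; ν_F = −2, so ξ = 487/2 = 243.5 kmol.
Outlet amounts (n = n₀ + ν ξ):
  G: 626.5 − 1(243.5) = 383
  F: 611.8 − 2(243.5) = 124.8
  E: 0 + 1(243.5) = 243.5
  D: 918 (inert)
Total out = 1669 kmol; y_G = 383 / 1669 = 0.2294.

0.229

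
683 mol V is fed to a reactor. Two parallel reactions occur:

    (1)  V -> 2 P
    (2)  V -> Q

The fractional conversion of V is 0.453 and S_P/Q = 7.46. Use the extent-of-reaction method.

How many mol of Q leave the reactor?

65.4 mol

Conversion of V: V consumed = 0.453 × 683 = 309.4 mol = 1ξ₁ + 1ξ₂.
Selectivity: 2ξ₁ / (1ξ₂) = 7.46 → ξ₁ = 3.73 ξ₂.
Substitute: (1·3.73 + 1) ξ₂ = 309.4 → ξ₂ = 65.41 mol, ξ₁ = 244 mol.
Outlet amounts (n = n₀ + Σ ν·ξ):
  V: 683 − 1(244) − 1(65.41) = 373.6
  P: 0 + 2(244) = 488
  Q: 0 + 1(65.41) = 65.41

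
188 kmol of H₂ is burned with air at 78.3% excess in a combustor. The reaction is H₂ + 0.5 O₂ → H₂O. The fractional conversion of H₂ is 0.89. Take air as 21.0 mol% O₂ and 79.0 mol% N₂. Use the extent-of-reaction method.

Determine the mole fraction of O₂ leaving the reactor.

Stoichiometric O₂ = 0.5 × 188 = 94 kmol; O₂ fed = 94 × 1.783 = 167.6 kmol.
N₂ fed = 167.6 × 79/21 = 630.5 kmol.
Fuel reacted = 0.89 × 188 → ξ = 167.3 kmol.
Outlet (n = n₀ + ν ξ):
  H₂: 188 − 1(167.3) = 20.68
  O₂: 167.6 − 0.5(167.3) = 83.94
  N₂: 630.5 (inert)
  H₂O: 0 + 1(167.3) = 167.3
Total out = 902.4 kmol; y_O₂ = 83.94 / 902.4 = 0.09302.

0.093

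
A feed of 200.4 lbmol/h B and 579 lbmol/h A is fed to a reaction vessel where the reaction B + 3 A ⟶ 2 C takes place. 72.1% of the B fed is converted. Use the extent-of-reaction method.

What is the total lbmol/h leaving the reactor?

490 lbmol/h

B reacted = 0.721 × 200.4 = 144.5 lbmol/h; ν_B = −1, so ξ = 144.5/1 = 144.5 lbmol/h.
Outlet amounts (n = n₀ + ν ξ):
  B: 200.4 − 1(144.5) = 55.91
  A: 579 − 3(144.5) = 145.5
  C: 0 + 2(144.5) = 289
Total out = 55.91 + 145.5 + 289 = 490.4 lbmol/h.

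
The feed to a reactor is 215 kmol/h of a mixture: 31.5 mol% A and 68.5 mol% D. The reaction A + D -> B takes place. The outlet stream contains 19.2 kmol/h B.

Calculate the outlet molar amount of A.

For B: n = n₀ + 1ξ → 19.2 = 0 + 1ξ, giving ξ = 19.2 kmol/h.
Outlet amounts (n = n₀ + ν ξ):
  A: 67.72 − 1(19.2) = 48.52
  D: 147.3 − 1(19.2) = 128.1
  B: 0 + 1(19.2) = 19.2

48.5 kmol/h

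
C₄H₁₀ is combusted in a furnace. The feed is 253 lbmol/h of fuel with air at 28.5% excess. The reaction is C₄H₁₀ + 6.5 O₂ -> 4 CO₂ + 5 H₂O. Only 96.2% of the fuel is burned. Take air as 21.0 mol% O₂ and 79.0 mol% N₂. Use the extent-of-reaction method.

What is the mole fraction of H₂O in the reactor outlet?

Stoichiometric O₂ = 6.5 × 253 = 1644 lbmol/h; O₂ fed = 1644 × 1.285 = 2113 lbmol/h.
N₂ fed = 2113 × 79/21 = 7950 lbmol/h.
Fuel reacted = 0.962 × 253 → ξ = 243.4 lbmol/h.
Outlet (n = n₀ + ν ξ):
  C₄H₁₀: 253 − 1(243.4) = 9.614
  O₂: 2113 − 6.5(243.4) = 531.2
  N₂: 7950 (inert)
  CO₂: 0 + 4(243.4) = 973.5
  H₂O: 0 + 5(243.4) = 1217
Total out = 10680 lbmol/h; y_H₂O = 1217 / 10680 = 0.1139.

0.114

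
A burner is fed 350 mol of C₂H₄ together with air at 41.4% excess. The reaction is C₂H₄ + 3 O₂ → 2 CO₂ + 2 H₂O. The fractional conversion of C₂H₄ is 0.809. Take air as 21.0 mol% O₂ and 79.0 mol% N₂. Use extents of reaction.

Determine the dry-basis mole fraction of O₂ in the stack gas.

Stoichiometric O₂ = 3 × 350 = 1050 mol; O₂ fed = 1050 × 1.414 = 1485 mol.
N₂ fed = 1485 × 79/21 = 5585 mol.
Fuel reacted = 0.809 × 350 → ξ = 283.2 mol.
Outlet (n = n₀ + ν ξ):
  C₂H₄: 350 − 1(283.2) = 66.85
  O₂: 1485 − 3(283.2) = 635.2
  N₂: 5585 (inert)
  CO₂: 0 + 2(283.2) = 566.3
  H₂O: 0 + 2(283.2) = 566.3
Dry total = 6854 mol; y_O₂ (dry) = 635.2 / 6854 = 0.09269.

0.0927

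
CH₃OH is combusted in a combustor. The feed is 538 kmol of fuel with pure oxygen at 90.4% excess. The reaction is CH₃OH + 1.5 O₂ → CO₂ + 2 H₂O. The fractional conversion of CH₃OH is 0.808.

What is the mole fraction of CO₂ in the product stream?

Stoichiometric O₂ = 1.5 × 538 = 807 kmol; O₂ fed = 807 × 1.904 = 1537 kmol.
Fuel reacted = 0.808 × 538 → ξ = 434.7 kmol.
Outlet (n = n₀ + ν ξ):
  CH₃OH: 538 − 1(434.7) = 103.3
  O₂: 1537 − 1.5(434.7) = 884.5
  CO₂: 0 + 1(434.7) = 434.7
  H₂O: 0 + 2(434.7) = 869.4
Total out = 2292 kmol; y_CO₂ = 434.7 / 2292 = 0.1897.

0.19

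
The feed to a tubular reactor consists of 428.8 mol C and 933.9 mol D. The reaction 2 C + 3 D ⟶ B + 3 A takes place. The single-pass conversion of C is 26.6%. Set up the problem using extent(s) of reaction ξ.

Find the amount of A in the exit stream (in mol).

171 mol

C reacted = 0.266 × 428.8 = 114.1 mol; ν_C = −2, so ξ = 114.1/2 = 57.03 mol.
Outlet amounts (n = n₀ + ν ξ):
  C: 428.8 − 2(57.03) = 314.7
  D: 933.9 − 3(57.03) = 762.8
  B: 0 + 1(57.03) = 57.03
  A: 0 + 3(57.03) = 171.1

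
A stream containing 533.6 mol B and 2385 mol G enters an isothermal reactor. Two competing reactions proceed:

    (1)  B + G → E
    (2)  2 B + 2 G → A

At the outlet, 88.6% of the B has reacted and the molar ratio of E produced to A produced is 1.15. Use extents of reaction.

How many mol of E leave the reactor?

Conversion of B: B consumed = 0.886 × 533.6 = 472.8 mol = 1ξ₁ + 2ξ₂.
Selectivity: 1ξ₁ / (1ξ₂) = 1.15 → ξ₁ = 1.15 ξ₂.
Substitute: (1·1.15 + 2) ξ₂ = 472.8 → ξ₂ = 150.1 mol, ξ₁ = 172.6 mol.
Outlet amounts (n = n₀ + Σ ν·ξ):
  B: 533.6 − 1(172.6) − 2(150.1) = 60.83
  G: 2385 − 1(172.6) − 2(150.1) = 1912
  E: 0 + 1(172.6) = 172.6
  A: 0 + 1(150.1) = 150.1

173 mol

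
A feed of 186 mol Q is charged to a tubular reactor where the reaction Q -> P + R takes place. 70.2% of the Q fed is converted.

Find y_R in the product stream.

Q reacted = 0.702 × 186 = 130.6 mol; ν_Q = −1, so ξ = 130.6/1 = 130.6 mol.
Outlet amounts (n = n₀ + ν ξ):
  Q: 186 − 1(130.6) = 55.43
  P: 0 + 1(130.6) = 130.6
  R: 0 + 1(130.6) = 130.6
Total out = 316.6 mol; y_R = 130.6 / 316.6 = 0.4125.

0.412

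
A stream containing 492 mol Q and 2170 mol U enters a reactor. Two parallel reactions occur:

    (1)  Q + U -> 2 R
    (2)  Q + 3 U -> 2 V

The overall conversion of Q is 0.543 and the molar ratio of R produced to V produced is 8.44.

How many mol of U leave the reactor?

Conversion of Q: Q consumed = 0.543 × 492 = 267.2 mol = 1ξ₁ + 1ξ₂.
Selectivity: 2ξ₁ / (2ξ₂) = 8.44 → ξ₁ = 8.44 ξ₂.
Substitute: (1·8.44 + 1) ξ₂ = 267.2 → ξ₂ = 28.3 mol, ξ₁ = 238.9 mol.
Outlet amounts (n = n₀ + Σ ν·ξ):
  Q: 492 − 1(238.9) − 1(28.3) = 224.8
  U: 2170 − 1(238.9) − 3(28.3) = 1846
  R: 0 + 2(238.9) = 477.7
  V: 0 + 2(28.3) = 56.6

1850 mol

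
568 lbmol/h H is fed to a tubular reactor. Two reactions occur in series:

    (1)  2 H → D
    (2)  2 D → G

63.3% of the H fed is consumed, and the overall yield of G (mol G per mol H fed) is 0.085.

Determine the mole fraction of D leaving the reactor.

Conversion of H: H consumed = 2ξ₁ = 0.633 × 568 → ξ₁ = 179.8 lbmol/h.
Yield of G: 1ξ₂ / 568 = 0.085 → ξ₂ = 48.28 lbmol/h.
Outlet amounts (n = n₀ + Σ ν·ξ):
  H: 568 − 2(179.8) = 208.5
  D: 0 + 1(179.8) − 2(48.28) = 83.21
  G: 0 + 1(48.28) = 48.28
Total out = 339.9 lbmol/h; y_D = 83.21 / 339.9 = 0.2448.

0.245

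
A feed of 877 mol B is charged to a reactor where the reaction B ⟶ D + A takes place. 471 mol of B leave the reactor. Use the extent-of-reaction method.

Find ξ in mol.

ξ = 406 mol

For B: n = n₀ − 1ξ → 471 = 877 − 1ξ, giving ξ = 406 mol.
Outlet amounts (n = n₀ + ν ξ):
  B: 877 − 1(406) = 471
  D: 0 + 1(406) = 406
  A: 0 + 1(406) = 406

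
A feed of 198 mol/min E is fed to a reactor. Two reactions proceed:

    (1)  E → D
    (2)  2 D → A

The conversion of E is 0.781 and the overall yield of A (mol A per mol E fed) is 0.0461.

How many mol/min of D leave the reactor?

Conversion of E: E consumed = 1ξ₁ = 0.781 × 198 → ξ₁ = 154.6 mol/min.
Yield of A: 1ξ₂ / 198 = 0.0461 → ξ₂ = 9.128 mol/min.
Outlet amounts (n = n₀ + Σ ν·ξ):
  E: 198 − 1(154.6) = 43.36
  D: 0 + 1(154.6) − 2(9.128) = 136.4
  A: 0 + 1(9.128) = 9.128

136 mol/min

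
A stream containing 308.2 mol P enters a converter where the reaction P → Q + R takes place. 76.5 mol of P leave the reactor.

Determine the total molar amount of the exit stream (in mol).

For P: n = n₀ − 1ξ → 76.5 = 308.2 − 1ξ, giving ξ = 231.7 mol.
Outlet amounts (n = n₀ + ν ξ):
  P: 308.2 − 1(231.7) = 76.5
  Q: 0 + 1(231.7) = 231.7
  R: 0 + 1(231.7) = 231.7
Total out = 76.5 + 231.7 + 231.7 = 539.9 mol.

540 mol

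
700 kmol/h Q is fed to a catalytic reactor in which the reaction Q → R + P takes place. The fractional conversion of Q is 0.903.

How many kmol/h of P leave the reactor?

Q reacted = 0.903 × 700 = 632.1 kmol/h; ν_Q = −1, so ξ = 632.1/1 = 632.1 kmol/h.
Outlet amounts (n = n₀ + ν ξ):
  Q: 700 − 1(632.1) = 67.9
  R: 0 + 1(632.1) = 632.1
  P: 0 + 1(632.1) = 632.1

632 kmol/h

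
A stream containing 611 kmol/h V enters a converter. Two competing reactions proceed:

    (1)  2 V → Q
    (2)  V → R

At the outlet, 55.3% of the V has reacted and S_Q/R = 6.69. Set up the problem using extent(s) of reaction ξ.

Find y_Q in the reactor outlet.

Conversion of V: V consumed = 0.553 × 611 = 337.9 kmol/h = 2ξ₁ + 1ξ₂.
Selectivity: 1ξ₁ / (1ξ₂) = 6.69 → ξ₁ = 6.69 ξ₂.
Substitute: (2·6.69 + 1) ξ₂ = 337.9 → ξ₂ = 23.5 kmol/h, ξ₁ = 157.2 kmol/h.
Outlet amounts (n = n₀ + Σ ν·ξ):
  V: 611 − 2(157.2) − 1(23.5) = 273.1
  Q: 0 + 1(157.2) = 157.2
  R: 0 + 1(23.5) = 23.5
Total out = 453.8 kmol/h; y_Q = 157.2 / 453.8 = 0.3464.

0.346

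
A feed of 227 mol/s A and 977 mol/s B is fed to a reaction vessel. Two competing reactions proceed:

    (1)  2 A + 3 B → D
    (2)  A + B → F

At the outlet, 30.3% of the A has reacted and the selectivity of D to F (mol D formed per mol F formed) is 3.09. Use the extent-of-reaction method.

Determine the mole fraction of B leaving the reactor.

Conversion of A: A consumed = 0.303 × 227 = 68.78 mol/s = 2ξ₁ + 1ξ₂.
Selectivity: 1ξ₁ / (1ξ₂) = 3.09 → ξ₁ = 3.09 ξ₂.
Substitute: (2·3.09 + 1) ξ₂ = 68.78 → ξ₂ = 9.58 mol/s, ξ₁ = 29.6 mol/s.
Outlet amounts (n = n₀ + Σ ν·ξ):
  A: 227 − 2(29.6) − 1(9.58) = 158.2
  B: 977 − 3(29.6) − 1(9.58) = 878.6
  D: 0 + 1(29.6) = 29.6
  F: 0 + 1(9.58) = 9.58
Total out = 1076 mol/s; y_B = 878.6 / 1076 = 0.8165.

0.817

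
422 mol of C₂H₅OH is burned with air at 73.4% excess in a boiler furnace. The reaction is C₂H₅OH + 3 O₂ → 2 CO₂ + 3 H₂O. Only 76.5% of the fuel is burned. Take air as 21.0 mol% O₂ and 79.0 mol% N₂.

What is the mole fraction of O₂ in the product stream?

0.11

Stoichiometric O₂ = 3 × 422 = 1266 mol; O₂ fed = 1266 × 1.734 = 2195 mol.
N₂ fed = 2195 × 79/21 = 8258 mol.
Fuel reacted = 0.765 × 422 → ξ = 322.8 mol.
Outlet (n = n₀ + ν ξ):
  C₂H₅OH: 422 − 1(322.8) = 99.17
  O₂: 2195 − 3(322.8) = 1227
  N₂: 8258 (inert)
  CO₂: 0 + 2(322.8) = 645.7
  H₂O: 0 + 3(322.8) = 968.5
Total out = 11200 mol; y_O₂ = 1227 / 11200 = 0.1095.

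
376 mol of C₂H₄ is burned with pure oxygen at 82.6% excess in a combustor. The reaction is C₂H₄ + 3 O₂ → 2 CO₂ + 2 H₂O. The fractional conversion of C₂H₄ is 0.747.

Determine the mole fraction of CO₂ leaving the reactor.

0.231

Stoichiometric O₂ = 3 × 376 = 1128 mol; O₂ fed = 1128 × 1.826 = 2060 mol.
Fuel reacted = 0.747 × 376 → ξ = 280.9 mol.
Outlet (n = n₀ + ν ξ):
  C₂H₄: 376 − 1(280.9) = 95.13
  O₂: 2060 − 3(280.9) = 1217
  CO₂: 0 + 2(280.9) = 561.7
  H₂O: 0 + 2(280.9) = 561.7
Total out = 2436 mol; y_CO₂ = 561.7 / 2436 = 0.2306.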